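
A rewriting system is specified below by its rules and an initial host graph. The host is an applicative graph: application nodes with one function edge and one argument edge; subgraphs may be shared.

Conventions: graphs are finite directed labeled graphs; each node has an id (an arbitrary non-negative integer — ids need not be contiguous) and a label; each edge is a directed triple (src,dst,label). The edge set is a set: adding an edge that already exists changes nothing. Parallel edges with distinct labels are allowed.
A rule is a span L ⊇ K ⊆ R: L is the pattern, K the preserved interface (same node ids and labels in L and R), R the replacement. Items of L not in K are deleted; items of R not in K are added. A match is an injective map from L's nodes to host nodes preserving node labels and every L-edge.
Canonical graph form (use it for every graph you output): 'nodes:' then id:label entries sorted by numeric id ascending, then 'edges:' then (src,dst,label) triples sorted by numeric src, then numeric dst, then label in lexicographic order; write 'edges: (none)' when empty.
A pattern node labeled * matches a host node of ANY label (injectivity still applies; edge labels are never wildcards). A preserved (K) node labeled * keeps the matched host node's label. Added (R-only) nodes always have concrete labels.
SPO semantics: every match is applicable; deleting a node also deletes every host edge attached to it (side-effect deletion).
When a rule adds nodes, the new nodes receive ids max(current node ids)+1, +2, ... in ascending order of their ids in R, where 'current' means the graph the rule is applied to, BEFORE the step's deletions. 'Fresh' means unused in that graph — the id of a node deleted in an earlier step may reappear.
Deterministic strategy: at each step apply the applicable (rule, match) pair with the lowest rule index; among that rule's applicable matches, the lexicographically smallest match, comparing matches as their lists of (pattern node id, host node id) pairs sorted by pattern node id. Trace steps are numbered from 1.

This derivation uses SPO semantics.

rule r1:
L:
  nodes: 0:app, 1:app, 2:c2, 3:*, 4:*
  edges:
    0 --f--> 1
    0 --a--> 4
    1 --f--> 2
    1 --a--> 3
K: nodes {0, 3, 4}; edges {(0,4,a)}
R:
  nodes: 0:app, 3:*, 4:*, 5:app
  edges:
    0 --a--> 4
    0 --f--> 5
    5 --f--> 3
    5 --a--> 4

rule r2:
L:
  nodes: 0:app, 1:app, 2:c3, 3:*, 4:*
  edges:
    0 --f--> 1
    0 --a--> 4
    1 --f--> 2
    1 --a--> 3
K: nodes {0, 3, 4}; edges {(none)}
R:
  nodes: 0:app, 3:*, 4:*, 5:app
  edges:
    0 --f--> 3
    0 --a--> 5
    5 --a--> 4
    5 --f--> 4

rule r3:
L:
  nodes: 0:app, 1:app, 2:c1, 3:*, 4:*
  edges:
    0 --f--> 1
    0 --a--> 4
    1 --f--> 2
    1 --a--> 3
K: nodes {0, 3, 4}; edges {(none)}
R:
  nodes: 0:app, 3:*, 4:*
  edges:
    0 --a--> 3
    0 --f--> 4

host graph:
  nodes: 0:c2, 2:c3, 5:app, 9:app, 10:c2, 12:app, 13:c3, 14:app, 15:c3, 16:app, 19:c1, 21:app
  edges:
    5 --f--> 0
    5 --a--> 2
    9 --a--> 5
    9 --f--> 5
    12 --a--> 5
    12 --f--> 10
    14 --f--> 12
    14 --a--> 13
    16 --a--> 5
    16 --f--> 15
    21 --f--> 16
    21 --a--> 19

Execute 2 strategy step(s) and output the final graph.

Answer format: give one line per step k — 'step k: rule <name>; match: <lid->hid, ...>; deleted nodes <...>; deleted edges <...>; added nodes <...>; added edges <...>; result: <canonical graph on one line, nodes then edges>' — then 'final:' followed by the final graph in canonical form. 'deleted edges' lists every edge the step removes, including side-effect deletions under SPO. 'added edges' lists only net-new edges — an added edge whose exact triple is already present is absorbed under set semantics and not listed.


step 1: rule r1; match: 0->14, 1->12, 2->10, 3->5, 4->13; deleted nodes 10, 12; deleted edges (12,5,a); (12,10,f); (14,12,f); added nodes 22; added edges (14,22,f); (22,5,f); (22,13,a); result: nodes: 0:c2, 2:c3, 5:app, 9:app, 13:c3, 14:app, 15:c3, 16:app, 19:c1, 21:app, 22:app edges: (5,0,f); (5,2,a); (9,5,a); (9,5,f); (14,13,a); (14,22,f); (16,5,a); (16,15,f); (21,16,f); (21,19,a); (22,5,f); (22,13,a)
step 2: rule r1; match: 0->22, 1->5, 2->0, 3->2, 4->13; deleted nodes 0, 5; deleted edges (5,0,f); (5,2,a); (9,5,a); (9,5,f); (16,5,a); (22,5,f); added nodes 23; added edges (22,23,f); (23,2,f); (23,13,a); result: nodes: 2:c3, 9:app, 13:c3, 14:app, 15:c3, 16:app, 19:c1, 21:app, 22:app, 23:app edges: (14,13,a); (14,22,f); (16,15,f); (21,16,f); (21,19,a); (22,13,a); (22,23,f); (23,2,f); (23,13,a)
final:
nodes: 2:c3, 9:app, 13:c3, 14:app, 15:c3, 16:app, 19:c1, 21:app, 22:app, 23:app
edges: (14,13,a); (14,22,f); (16,15,f); (21,16,f); (21,19,a); (22,13,a); (22,23,f); (23,2,f); (23,13,a)


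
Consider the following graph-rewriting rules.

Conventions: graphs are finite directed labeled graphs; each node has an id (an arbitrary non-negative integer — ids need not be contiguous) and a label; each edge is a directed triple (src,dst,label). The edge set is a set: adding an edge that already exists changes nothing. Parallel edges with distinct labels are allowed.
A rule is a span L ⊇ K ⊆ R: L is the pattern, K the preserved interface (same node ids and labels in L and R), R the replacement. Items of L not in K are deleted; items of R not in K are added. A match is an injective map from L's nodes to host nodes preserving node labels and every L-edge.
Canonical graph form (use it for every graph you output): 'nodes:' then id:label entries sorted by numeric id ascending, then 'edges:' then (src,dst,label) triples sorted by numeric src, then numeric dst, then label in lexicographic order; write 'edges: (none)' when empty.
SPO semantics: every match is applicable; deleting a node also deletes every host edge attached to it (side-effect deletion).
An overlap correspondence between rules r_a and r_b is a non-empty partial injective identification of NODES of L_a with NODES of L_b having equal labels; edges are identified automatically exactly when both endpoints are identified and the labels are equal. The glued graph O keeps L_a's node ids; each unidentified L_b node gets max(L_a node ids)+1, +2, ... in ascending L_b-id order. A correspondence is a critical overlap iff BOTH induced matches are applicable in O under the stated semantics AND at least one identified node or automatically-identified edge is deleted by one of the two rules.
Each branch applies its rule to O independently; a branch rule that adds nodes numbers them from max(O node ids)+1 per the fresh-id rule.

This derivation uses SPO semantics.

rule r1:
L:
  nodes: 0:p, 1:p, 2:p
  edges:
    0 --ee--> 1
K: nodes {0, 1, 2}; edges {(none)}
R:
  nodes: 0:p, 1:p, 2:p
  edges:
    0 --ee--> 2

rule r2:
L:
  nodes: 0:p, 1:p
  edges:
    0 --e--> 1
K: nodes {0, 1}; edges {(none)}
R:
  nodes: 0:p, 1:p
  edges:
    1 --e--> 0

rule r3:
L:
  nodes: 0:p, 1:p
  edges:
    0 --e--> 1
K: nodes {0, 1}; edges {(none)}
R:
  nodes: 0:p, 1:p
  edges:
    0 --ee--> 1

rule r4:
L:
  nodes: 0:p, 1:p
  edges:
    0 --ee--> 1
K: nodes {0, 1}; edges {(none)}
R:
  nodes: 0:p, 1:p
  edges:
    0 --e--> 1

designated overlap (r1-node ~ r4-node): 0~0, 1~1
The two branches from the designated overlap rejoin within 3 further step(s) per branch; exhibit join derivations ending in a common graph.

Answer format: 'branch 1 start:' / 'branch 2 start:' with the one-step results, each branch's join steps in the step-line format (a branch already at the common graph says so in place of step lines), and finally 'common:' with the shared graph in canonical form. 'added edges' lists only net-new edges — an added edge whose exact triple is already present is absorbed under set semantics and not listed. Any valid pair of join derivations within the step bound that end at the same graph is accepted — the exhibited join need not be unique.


branch 1 start:
nodes: 0:p, 1:p, 2:p
edges: (0,2,ee)
branch 2 start:
nodes: 0:p, 1:p, 2:p
edges: (0,1,e)
branch 1 step 1: rule r1; match: 0->0, 1->2, 2->1; deleted nodes (none); deleted edges (0,2,ee); added nodes (none); added edges (0,1,ee); result: nodes: 0:p, 1:p, 2:p edges: (0,1,ee)
branch 2 step 1: rule r3; match: 0->0, 1->1; deleted nodes (none); deleted edges (0,1,e); added nodes (none); added edges (0,1,ee); result: nodes: 0:p, 1:p, 2:p edges: (0,1,ee)
common:
nodes: 0:p, 1:p, 2:p
edges: (0,1,ee)


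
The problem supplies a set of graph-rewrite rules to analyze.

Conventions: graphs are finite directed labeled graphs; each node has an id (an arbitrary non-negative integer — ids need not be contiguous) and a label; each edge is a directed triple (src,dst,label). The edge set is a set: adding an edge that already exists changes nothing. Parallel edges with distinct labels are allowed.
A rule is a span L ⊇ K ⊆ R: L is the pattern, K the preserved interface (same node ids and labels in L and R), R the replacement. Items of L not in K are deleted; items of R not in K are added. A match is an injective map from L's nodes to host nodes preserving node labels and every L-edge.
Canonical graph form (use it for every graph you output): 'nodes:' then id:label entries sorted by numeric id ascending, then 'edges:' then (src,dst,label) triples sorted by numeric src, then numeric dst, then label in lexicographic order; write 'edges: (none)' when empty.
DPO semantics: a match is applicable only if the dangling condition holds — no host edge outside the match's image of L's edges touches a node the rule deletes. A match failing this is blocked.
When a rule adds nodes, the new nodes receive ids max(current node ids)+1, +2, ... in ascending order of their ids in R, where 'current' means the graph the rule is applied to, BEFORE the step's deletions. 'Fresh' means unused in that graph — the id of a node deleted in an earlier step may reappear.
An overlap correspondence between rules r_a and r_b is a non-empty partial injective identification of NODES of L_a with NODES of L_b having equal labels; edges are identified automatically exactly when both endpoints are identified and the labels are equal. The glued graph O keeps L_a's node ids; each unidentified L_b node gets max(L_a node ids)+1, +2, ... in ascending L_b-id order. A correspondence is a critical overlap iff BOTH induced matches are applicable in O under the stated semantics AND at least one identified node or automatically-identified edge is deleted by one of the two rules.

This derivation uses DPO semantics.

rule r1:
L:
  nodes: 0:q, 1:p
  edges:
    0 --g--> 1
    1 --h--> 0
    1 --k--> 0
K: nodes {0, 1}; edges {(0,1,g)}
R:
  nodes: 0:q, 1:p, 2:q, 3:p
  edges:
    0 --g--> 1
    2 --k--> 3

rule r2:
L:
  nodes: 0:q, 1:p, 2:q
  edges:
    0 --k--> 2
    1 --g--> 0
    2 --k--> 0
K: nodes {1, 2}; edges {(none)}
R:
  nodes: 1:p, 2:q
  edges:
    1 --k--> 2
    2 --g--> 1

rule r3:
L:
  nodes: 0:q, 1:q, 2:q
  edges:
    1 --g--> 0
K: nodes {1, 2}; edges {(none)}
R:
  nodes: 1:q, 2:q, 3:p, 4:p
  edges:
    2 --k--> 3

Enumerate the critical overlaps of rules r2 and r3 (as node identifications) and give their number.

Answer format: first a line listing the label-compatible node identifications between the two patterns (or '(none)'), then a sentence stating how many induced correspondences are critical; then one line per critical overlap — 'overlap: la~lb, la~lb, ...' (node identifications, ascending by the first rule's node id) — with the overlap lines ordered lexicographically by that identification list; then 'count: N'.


label-compatible node identifications between L(r2) and L(r3): 0~0, 0~1, 0~2, 2~0, 2~1, 2~2
2 of the induced correspondences are critical overlaps of r2 and r3.
overlap: 0~2
overlap: 0~2, 2~1
count: 2


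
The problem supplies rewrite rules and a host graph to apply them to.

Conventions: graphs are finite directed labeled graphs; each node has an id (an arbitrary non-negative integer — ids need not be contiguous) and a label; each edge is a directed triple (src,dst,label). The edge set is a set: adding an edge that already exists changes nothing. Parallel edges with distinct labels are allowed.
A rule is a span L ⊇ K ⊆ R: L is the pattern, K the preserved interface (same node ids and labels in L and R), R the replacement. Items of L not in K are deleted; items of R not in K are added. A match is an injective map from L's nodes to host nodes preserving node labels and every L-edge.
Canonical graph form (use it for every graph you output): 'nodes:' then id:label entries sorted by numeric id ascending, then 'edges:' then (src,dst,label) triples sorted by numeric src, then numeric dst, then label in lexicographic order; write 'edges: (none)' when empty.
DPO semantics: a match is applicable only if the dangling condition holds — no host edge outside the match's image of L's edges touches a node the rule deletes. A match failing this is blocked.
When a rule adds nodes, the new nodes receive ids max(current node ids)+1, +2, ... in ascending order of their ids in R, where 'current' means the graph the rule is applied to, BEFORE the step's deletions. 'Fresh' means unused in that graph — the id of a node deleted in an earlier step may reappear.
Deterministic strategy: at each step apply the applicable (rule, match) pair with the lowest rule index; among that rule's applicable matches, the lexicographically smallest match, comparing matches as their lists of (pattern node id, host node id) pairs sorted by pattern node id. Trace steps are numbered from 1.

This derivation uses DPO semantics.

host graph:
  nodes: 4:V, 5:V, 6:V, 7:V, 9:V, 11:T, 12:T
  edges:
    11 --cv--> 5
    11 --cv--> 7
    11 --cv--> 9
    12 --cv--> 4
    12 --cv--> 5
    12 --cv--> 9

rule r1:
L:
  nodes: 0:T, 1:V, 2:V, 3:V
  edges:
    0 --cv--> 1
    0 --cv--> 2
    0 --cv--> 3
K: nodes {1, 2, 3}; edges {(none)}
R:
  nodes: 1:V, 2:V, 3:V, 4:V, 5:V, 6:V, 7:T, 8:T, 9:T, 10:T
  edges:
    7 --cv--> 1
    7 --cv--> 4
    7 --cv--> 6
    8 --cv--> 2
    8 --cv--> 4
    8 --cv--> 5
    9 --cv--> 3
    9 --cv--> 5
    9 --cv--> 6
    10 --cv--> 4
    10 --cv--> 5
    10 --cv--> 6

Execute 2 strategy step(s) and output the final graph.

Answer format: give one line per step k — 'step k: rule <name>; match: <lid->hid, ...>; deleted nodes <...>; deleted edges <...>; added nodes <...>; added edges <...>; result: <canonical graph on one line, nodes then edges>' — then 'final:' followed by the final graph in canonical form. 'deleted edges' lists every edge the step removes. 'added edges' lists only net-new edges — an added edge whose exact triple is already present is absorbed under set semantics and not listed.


step 1: rule r1; match: 0->11, 1->5, 2->7, 3->9; deleted nodes 11; deleted edges (11,5,cv); (11,7,cv); (11,9,cv); added nodes 13, 14, 15, 16, 17, 18, 19; added edges (16,5,cv); (16,13,cv); (16,15,cv); (17,7,cv); (17,13,cv); (17,14,cv); (18,9,cv); (18,14,cv); (18,15,cv); (19,13,cv); (19,14,cv); (19,15,cv); result: nodes: 4:V, 5:V, 6:V, 7:V, 9:V, 12:T, 13:V, 14:V, 15:V, 16:T, 17:T, 18:T, 19:T edges: (12,4,cv); (12,5,cv); (12,9,cv); (16,5,cv); (16,13,cv); (16,15,cv); (17,7,cv); (17,13,cv); (17,14,cv); (18,9,cv); (18,14,cv); (18,15,cv); (19,13,cv); (19,14,cv); (19,15,cv)
step 2: rule r1; match: 0->12, 1->4, 2->5, 3->9; deleted nodes 12; deleted edges (12,4,cv); (12,5,cv); (12,9,cv); added nodes 20, 21, 22, 23, 24, 25, 26; added edges (23,4,cv); (23,20,cv); (23,22,cv); (24,5,cv); (24,20,cv); (24,21,cv); (25,9,cv); (25,21,cv); (25,22,cv); (26,20,cv); (26,21,cv); (26,22,cv); result: nodes: 4:V, 5:V, 6:V, 7:V, 9:V, 13:V, 14:V, 15:V, 16:T, 17:T, 18:T, 19:T, 20:V, 21:V, 22:V, 23:T, 24:T, 25:T, 26:T edges: (16,5,cv); (16,13,cv); (16,15,cv); (17,7,cv); (17,13,cv); (17,14,cv); (18,9,cv); (18,14,cv); (18,15,cv); (19,13,cv); (19,14,cv); (19,15,cv); (23,4,cv); (23,20,cv); (23,22,cv); (24,5,cv); (24,20,cv); (24,21,cv); (25,9,cv); (25,21,cv); (25,22,cv); (26,20,cv); (26,21,cv); (26,22,cv)
final:
nodes: 4:V, 5:V, 6:V, 7:V, 9:V, 13:V, 14:V, 15:V, 16:T, 17:T, 18:T, 19:T, 20:V, 21:V, 22:V, 23:T, 24:T, 25:T, 26:T
edges: (16,5,cv); (16,13,cv); (16,15,cv); (17,7,cv); (17,13,cv); (17,14,cv); (18,9,cv); (18,14,cv); (18,15,cv); (19,13,cv); (19,14,cv); (19,15,cv); (23,4,cv); (23,20,cv); (23,22,cv); (24,5,cv); (24,20,cv); (24,21,cv); (25,9,cv); (25,21,cv); (25,22,cv); (26,20,cv); (26,21,cv); (26,22,cv)


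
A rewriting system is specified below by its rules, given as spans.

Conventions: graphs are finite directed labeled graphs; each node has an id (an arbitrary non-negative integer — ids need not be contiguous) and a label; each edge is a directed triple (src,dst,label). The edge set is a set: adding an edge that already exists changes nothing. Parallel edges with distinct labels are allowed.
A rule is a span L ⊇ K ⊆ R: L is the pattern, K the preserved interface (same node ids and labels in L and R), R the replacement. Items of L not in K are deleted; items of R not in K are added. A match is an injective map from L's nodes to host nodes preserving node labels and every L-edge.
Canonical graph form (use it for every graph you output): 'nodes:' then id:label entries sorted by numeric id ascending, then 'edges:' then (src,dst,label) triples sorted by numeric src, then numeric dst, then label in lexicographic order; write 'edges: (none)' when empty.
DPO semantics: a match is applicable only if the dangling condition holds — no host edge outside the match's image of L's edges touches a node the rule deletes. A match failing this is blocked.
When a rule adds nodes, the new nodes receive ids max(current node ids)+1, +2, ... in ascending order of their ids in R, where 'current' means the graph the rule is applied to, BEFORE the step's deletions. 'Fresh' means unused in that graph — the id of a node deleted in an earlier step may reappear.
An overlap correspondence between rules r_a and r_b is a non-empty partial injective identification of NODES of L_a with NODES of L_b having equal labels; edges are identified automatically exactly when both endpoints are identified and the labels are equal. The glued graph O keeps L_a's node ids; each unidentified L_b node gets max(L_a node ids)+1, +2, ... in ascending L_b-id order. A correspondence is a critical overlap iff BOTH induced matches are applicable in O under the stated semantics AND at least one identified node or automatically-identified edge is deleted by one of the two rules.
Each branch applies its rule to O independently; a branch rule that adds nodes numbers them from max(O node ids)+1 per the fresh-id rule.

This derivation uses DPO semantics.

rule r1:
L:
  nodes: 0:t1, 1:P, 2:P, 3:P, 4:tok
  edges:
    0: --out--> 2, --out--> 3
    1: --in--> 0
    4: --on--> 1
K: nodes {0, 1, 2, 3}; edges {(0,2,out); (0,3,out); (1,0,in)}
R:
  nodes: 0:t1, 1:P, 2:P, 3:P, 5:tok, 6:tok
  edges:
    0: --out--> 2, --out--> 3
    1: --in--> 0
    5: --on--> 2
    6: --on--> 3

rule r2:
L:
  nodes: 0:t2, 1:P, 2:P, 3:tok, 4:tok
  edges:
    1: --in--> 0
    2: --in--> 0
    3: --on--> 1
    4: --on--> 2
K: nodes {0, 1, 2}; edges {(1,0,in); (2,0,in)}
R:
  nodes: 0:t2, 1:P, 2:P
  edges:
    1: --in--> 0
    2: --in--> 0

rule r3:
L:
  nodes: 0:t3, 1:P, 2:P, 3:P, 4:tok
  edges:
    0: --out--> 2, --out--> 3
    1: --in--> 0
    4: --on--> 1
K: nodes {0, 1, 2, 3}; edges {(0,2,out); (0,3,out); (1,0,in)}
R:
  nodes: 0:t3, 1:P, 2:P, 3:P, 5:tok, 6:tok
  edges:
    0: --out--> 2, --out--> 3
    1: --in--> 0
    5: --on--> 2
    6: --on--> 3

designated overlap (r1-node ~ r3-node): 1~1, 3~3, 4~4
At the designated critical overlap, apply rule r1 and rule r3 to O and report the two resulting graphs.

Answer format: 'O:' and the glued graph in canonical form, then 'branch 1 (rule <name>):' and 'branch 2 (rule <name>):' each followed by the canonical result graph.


O:
nodes: 0:t1, 1:P, 2:P, 3:P, 4:tok, 5:t3, 6:P
edges: (0,2,out); (0,3,out); (1,0,in); (1,5,in); (4,1,on); (5,3,out); (5,6,out)
branch 1 (rule r1):
nodes: 0:t1, 1:P, 2:P, 3:P, 5:t3, 6:P, 7:tok, 8:tok
edges: (0,2,out); (0,3,out); (1,0,in); (1,5,in); (5,3,out); (5,6,out); (7,2,on); (8,3,on)
branch 2 (rule r3):
nodes: 0:t1, 1:P, 2:P, 3:P, 5:t3, 6:P, 7:tok, 8:tok
edges: (0,2,out); (0,3,out); (1,0,in); (1,5,in); (5,3,out); (5,6,out); (7,6,on); (8,3,on)


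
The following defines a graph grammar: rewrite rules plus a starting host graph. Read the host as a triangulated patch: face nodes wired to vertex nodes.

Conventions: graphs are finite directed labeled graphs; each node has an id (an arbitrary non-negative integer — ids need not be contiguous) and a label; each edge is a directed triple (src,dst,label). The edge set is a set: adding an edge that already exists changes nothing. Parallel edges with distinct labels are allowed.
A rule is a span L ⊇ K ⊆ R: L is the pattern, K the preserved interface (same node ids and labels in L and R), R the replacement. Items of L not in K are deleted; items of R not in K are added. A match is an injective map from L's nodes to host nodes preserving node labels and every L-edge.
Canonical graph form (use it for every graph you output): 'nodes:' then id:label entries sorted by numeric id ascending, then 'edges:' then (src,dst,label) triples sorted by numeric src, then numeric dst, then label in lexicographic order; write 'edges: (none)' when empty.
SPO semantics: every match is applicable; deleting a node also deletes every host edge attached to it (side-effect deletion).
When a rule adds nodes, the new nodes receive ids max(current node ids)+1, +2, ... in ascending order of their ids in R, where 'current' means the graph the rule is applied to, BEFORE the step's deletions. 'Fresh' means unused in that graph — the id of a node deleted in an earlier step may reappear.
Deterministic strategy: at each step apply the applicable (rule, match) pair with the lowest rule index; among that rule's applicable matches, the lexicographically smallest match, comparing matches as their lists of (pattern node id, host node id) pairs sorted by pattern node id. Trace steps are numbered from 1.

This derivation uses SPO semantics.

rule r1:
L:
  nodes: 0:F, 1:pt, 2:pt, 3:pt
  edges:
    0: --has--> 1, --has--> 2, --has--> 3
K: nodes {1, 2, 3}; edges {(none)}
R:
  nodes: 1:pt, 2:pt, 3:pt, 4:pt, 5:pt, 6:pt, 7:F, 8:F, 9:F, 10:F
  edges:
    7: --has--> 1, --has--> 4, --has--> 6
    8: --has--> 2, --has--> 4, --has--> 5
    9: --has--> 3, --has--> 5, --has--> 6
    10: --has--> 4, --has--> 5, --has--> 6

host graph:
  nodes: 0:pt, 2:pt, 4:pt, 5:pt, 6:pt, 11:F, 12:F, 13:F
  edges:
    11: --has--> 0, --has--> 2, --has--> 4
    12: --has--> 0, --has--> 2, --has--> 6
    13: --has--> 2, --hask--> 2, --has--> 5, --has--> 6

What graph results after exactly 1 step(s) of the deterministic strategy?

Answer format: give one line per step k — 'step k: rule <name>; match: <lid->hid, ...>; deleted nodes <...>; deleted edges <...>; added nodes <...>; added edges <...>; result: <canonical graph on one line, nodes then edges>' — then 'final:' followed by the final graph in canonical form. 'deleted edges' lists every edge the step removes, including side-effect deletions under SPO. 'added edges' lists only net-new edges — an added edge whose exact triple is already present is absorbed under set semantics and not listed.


step 1: rule r1; match: 0->11, 1->0, 2->2, 3->4; deleted nodes 11; deleted edges (11,0,has); (11,2,has); (11,4,has); added nodes 14, 15, 16, 17, 18, 19, 20; added edges (17,0,has); (17,14,has); (17,16,has); (18,2,has); (18,14,has); (18,15,has); (19,4,has); (19,15,has); (19,16,has); (20,14,has); (20,15,has); (20,16,has); result: nodes: 0:pt, 2:pt, 4:pt, 5:pt, 6:pt, 12:F, 13:F, 14:pt, 15:pt, 16:pt, 17:F, 18:F, 19:F, 20:F edges: (12,0,has); (12,2,has); (12,6,has); (13,2,has); (13,2,hask); (13,5,has); (13,6,has); (17,0,has); (17,14,has); (17,16,has); (18,2,has); (18,14,has); (18,15,has); (19,4,has); (19,15,has); (19,16,has); (20,14,has); (20,15,has); (20,16,has)
final:
nodes: 0:pt, 2:pt, 4:pt, 5:pt, 6:pt, 12:F, 13:F, 14:pt, 15:pt, 16:pt, 17:F, 18:F, 19:F, 20:F
edges: (12,0,has); (12,2,has); (12,6,has); (13,2,has); (13,2,hask); (13,5,has); (13,6,has); (17,0,has); (17,14,has); (17,16,has); (18,2,has); (18,14,has); (18,15,has); (19,4,has); (19,15,has); (19,16,has); (20,14,has); (20,15,has); (20,16,has)


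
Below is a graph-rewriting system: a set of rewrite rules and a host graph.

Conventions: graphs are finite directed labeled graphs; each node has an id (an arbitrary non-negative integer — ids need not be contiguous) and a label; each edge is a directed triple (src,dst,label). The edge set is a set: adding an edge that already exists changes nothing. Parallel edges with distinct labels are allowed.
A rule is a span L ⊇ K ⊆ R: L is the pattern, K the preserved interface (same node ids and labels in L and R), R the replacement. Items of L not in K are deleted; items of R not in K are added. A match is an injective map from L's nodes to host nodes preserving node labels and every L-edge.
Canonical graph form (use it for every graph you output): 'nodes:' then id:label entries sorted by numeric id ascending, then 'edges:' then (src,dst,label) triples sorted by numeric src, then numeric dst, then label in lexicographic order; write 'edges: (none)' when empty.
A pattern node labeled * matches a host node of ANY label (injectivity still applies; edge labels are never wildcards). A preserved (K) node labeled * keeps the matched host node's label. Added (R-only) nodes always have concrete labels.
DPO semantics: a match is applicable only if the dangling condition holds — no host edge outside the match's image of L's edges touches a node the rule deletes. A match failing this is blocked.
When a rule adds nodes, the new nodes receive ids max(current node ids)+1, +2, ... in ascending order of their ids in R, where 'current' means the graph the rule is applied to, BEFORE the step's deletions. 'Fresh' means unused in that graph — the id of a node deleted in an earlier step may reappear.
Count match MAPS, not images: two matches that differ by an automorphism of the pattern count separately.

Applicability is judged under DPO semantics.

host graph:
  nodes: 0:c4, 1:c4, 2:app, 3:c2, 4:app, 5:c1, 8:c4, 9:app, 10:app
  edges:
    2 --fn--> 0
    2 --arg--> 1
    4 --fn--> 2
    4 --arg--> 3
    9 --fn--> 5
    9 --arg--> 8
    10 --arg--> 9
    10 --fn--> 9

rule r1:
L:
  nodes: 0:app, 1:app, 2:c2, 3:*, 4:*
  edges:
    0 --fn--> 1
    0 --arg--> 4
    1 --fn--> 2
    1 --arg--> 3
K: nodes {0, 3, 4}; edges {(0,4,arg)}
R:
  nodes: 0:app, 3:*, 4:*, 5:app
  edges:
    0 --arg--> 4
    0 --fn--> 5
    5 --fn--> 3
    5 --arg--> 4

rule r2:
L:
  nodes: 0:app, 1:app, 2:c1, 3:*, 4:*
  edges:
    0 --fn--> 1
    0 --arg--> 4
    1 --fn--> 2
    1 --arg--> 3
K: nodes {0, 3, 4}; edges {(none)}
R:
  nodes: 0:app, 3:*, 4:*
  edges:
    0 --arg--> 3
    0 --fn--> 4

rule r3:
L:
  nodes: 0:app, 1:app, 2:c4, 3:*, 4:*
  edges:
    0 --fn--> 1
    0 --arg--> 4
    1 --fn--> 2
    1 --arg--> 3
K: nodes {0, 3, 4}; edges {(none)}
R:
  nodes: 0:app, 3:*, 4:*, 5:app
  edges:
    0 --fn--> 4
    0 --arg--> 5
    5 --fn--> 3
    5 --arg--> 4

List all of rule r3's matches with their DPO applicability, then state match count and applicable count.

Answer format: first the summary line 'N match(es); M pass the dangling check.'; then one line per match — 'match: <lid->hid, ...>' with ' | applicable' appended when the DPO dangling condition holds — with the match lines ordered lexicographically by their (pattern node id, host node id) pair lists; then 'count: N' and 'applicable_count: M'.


1 match(es); 1 pass the dangling check.
match: 0->4, 1->2, 2->0, 3->1, 4->3 | applicable
count: 1
applicable_count: 1


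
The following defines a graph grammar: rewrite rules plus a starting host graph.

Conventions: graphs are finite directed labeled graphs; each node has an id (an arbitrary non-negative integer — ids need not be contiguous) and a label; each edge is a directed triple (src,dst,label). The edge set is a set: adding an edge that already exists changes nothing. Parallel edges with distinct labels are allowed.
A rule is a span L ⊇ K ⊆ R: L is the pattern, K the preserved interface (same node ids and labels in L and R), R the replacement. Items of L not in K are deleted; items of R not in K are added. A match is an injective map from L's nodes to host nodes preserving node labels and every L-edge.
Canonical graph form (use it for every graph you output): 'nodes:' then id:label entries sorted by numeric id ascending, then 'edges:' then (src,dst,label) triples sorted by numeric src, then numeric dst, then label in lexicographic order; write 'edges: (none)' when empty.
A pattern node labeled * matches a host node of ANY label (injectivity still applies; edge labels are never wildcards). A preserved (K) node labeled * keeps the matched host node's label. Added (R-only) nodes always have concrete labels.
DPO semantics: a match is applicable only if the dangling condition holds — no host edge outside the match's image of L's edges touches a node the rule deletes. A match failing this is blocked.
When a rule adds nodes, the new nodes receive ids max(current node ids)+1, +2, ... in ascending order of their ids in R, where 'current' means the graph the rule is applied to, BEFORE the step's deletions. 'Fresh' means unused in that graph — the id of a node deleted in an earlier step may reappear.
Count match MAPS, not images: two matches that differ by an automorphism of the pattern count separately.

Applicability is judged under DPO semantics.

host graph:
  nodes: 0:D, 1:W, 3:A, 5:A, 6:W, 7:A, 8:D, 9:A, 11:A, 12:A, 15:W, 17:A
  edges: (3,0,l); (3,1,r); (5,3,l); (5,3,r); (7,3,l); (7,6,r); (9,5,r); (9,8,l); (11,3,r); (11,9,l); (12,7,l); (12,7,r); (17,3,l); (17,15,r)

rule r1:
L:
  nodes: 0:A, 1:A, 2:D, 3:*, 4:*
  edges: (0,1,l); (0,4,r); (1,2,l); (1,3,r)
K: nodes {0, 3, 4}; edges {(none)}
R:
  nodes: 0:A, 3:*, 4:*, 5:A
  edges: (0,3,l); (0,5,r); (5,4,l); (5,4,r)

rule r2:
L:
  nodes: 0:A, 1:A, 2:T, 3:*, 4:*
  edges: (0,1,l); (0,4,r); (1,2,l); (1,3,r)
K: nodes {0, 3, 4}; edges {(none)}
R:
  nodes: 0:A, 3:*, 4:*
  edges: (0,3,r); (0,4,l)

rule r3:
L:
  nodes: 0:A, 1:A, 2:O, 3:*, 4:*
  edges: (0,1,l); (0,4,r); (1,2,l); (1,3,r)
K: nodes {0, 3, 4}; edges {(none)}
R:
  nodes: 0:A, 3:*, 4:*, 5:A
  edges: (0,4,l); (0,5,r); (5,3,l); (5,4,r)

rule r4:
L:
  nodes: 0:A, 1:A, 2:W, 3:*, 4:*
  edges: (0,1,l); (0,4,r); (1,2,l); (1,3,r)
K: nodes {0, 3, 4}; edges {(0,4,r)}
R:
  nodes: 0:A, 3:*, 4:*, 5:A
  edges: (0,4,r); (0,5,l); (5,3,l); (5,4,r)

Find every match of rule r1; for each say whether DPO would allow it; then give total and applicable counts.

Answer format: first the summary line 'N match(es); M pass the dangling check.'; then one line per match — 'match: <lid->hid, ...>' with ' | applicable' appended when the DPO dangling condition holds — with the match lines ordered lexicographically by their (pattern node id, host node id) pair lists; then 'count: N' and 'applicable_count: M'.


3 match(es); 1 pass the dangling check.
match: 0->7, 1->3, 2->0, 3->1, 4->6
match: 0->11, 1->9, 2->8, 3->5, 4->3 | applicable
match: 0->17, 1->3, 2->0, 3->1, 4->15
count: 3
applicable_count: 1


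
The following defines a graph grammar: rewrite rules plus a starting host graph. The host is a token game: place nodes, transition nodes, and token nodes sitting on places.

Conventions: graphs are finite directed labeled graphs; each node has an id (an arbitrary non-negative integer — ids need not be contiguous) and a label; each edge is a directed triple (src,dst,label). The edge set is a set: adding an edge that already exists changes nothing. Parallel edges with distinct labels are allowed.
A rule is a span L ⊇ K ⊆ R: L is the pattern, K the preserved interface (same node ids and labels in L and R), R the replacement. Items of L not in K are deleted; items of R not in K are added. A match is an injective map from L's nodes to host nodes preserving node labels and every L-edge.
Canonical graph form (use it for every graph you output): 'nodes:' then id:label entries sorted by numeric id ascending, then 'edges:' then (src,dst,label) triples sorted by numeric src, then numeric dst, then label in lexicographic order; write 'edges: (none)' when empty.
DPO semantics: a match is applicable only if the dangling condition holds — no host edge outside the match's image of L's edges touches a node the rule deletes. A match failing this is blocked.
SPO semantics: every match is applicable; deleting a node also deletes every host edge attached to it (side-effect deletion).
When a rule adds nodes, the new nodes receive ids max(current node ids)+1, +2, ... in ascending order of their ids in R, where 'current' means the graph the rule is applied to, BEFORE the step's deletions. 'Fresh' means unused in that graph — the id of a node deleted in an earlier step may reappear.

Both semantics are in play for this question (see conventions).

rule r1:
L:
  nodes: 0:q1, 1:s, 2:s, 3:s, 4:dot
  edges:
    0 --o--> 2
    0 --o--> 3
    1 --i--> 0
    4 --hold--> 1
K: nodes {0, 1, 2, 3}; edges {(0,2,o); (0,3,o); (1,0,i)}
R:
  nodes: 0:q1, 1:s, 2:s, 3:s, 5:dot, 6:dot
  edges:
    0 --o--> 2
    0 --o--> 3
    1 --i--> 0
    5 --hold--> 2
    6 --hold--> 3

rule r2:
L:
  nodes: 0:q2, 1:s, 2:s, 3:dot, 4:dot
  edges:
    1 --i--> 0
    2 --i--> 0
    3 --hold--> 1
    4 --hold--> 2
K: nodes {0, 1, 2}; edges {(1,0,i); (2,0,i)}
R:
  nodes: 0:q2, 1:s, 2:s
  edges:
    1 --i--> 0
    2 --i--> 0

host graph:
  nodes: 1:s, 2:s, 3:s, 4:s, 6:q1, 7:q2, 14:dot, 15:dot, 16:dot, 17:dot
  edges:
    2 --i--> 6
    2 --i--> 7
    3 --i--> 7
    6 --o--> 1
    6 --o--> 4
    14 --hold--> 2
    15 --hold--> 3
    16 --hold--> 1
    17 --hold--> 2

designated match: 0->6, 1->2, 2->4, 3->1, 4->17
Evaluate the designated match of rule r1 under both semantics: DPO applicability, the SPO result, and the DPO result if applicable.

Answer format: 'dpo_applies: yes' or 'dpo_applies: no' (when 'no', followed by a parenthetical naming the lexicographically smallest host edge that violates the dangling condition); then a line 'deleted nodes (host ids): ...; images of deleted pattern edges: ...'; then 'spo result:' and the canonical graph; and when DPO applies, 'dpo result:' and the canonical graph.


dpo_applies: yes
deleted nodes (host ids): 17; images of deleted pattern edges: (17,2,hold)
spo result:
nodes: 1:s, 2:s, 3:s, 4:s, 6:q1, 7:q2, 14:dot, 15:dot, 16:dot, 18:dot, 19:dot
edges: (2,6,i); (2,7,i); (3,7,i); (6,1,o); (6,4,o); (14,2,hold); (15,3,hold); (16,1,hold); (18,4,hold); (19,1,hold)
dpo result:
nodes: 1:s, 2:s, 3:s, 4:s, 6:q1, 7:q2, 14:dot, 15:dot, 16:dot, 18:dot, 19:dot
edges: (2,6,i); (2,7,i); (3,7,i); (6,1,o); (6,4,o); (14,2,hold); (15,3,hold); (16,1,hold); (18,4,hold); (19,1,hold)


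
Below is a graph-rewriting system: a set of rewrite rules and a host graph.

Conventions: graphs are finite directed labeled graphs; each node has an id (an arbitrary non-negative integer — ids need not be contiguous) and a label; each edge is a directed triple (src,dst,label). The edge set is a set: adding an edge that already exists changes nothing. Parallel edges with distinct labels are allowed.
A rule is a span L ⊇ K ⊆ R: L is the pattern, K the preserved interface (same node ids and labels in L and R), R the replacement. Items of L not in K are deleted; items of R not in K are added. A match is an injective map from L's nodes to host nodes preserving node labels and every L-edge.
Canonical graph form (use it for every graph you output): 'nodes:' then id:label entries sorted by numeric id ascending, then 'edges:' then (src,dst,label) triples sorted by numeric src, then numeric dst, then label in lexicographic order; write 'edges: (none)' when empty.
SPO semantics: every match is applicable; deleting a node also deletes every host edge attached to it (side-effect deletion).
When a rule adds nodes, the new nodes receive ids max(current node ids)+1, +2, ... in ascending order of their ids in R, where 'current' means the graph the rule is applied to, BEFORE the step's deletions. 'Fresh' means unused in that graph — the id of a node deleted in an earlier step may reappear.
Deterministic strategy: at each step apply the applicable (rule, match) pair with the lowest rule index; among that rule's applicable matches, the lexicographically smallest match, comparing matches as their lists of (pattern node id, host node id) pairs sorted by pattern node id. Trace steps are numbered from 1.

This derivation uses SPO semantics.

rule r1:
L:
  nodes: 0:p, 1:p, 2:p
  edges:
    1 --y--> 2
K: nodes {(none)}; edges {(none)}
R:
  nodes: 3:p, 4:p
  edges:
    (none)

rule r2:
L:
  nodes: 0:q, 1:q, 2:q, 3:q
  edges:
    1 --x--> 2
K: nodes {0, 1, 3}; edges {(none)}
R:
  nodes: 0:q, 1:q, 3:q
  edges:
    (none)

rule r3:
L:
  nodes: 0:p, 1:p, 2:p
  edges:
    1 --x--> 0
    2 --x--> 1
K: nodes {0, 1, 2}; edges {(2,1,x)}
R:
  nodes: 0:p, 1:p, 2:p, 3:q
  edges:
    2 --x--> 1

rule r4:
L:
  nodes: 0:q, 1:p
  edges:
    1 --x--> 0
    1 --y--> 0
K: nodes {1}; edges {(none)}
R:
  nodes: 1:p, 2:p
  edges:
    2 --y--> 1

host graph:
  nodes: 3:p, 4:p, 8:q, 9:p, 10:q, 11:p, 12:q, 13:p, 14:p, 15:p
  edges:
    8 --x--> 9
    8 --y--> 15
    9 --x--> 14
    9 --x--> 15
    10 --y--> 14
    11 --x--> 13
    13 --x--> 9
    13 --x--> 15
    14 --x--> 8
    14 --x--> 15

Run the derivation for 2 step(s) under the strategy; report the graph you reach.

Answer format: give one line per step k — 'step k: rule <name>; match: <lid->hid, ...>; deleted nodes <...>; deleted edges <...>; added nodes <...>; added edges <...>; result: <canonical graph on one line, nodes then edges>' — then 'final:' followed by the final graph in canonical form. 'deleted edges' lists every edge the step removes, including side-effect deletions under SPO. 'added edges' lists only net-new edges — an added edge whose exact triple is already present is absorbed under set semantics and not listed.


step 1: rule r3; match: 0->9, 1->13, 2->11; deleted nodes (none); deleted edges (13,9,x); added nodes 16; added edges (none); result: nodes: 3:p, 4:p, 8:q, 9:p, 10:q, 11:p, 12:q, 13:p, 14:p, 15:p, 16:q edges: (8,9,x); (8,15,y); (9,14,x); (9,15,x); (10,14,y); (11,13,x); (13,15,x); (14,8,x); (14,15,x)
step 2: rule r3; match: 0->15, 1->13, 2->11; deleted nodes (none); deleted edges (13,15,x); added nodes 17; added edges (none); result: nodes: 3:p, 4:p, 8:q, 9:p, 10:q, 11:p, 12:q, 13:p, 14:p, 15:p, 16:q, 17:q edges: (8,9,x); (8,15,y); (9,14,x); (9,15,x); (10,14,y); (11,13,x); (14,8,x); (14,15,x)
final:
nodes: 3:p, 4:p, 8:q, 9:p, 10:q, 11:p, 12:q, 13:p, 14:p, 15:p, 16:q, 17:q
edges: (8,9,x); (8,15,y); (9,14,x); (9,15,x); (10,14,y); (11,13,x); (14,8,x); (14,15,x)


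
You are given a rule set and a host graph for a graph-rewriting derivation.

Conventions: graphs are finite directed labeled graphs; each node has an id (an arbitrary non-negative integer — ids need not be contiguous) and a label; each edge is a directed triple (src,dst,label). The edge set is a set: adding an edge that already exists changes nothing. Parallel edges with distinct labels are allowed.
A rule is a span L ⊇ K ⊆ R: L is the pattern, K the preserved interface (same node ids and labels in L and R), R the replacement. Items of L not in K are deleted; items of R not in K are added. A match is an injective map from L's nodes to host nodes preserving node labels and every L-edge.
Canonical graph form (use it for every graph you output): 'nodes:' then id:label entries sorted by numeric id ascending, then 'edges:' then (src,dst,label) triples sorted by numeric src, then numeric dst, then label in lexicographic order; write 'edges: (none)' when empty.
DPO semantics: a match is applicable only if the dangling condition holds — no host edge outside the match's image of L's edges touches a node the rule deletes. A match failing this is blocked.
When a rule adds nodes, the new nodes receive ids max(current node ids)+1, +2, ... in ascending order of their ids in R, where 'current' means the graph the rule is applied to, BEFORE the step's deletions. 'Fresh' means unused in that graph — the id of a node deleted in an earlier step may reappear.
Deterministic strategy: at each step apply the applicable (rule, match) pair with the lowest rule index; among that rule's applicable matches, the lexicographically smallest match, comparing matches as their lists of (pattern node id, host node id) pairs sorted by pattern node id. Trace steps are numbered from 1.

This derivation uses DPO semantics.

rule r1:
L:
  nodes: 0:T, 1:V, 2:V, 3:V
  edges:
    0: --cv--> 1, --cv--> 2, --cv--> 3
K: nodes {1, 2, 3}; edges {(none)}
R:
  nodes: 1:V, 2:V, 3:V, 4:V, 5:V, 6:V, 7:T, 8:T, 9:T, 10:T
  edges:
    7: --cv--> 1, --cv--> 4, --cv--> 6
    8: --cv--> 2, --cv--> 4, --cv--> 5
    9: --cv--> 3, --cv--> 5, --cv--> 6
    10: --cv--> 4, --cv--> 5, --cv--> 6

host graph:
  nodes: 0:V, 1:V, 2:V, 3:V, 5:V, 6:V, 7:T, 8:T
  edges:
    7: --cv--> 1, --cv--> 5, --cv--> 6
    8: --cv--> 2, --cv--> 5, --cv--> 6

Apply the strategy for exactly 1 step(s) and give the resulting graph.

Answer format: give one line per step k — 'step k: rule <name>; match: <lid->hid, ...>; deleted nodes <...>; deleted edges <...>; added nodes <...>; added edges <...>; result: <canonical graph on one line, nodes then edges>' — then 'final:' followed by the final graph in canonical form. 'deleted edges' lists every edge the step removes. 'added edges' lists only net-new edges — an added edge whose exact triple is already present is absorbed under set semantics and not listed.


step 1: rule r1; match: 0->7, 1->1, 2->5, 3->6; deleted nodes 7; deleted edges (7,1,cv); (7,5,cv); (7,6,cv); added nodes 9, 10, 11, 12, 13, 14, 15; added edges (12,1,cv); (12,9,cv); (12,11,cv); (13,5,cv); (13,9,cv); (13,10,cv); (14,6,cv); (14,10,cv); (14,11,cv); (15,9,cv); (15,10,cv); (15,11,cv); result: nodes: 0:V, 1:V, 2:V, 3:V, 5:V, 6:V, 8:T, 9:V, 10:V, 11:V, 12:T, 13:T, 14:T, 15:T edges: (8,2,cv); (8,5,cv); (8,6,cv); (12,1,cv); (12,9,cv); (12,11,cv); (13,5,cv); (13,9,cv); (13,10,cv); (14,6,cv); (14,10,cv); (14,11,cv); (15,9,cv); (15,10,cv); (15,11,cv)
final:
nodes: 0:V, 1:V, 2:V, 3:V, 5:V, 6:V, 8:T, 9:V, 10:V, 11:V, 12:T, 13:T, 14:T, 15:T
edges: (8,2,cv); (8,5,cv); (8,6,cv); (12,1,cv); (12,9,cv); (12,11,cv); (13,5,cv); (13,9,cv); (13,10,cv); (14,6,cv); (14,10,cv); (14,11,cv); (15,9,cv); (15,10,cv); (15,11,cv)
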